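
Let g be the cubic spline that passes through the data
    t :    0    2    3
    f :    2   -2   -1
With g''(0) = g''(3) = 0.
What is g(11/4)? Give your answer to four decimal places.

-1.3672

Let M_i = g''(x_i). Step sizes h_i = 2, 1; slopes of the chords Δ_i = (y_(i+1) - y_i)/h_i = -2, 1.
  2·M_0 + 6·M_1 + 1·M_2 = 6(Δ_1 - Δ_0) = 18
Natural end conditions: M_0 = M_2 = 0.
Forward elimination and back-substitution give M_0 = 0, M_1 = 3, M_2 = 0.
On [2, 3], g(t) = -2 + 0·(t - 2) + 3/2·(t - 2)² - 1/2·(t - 2)³.
With (t - 2) = 3/4: g(11/4) = -175/128.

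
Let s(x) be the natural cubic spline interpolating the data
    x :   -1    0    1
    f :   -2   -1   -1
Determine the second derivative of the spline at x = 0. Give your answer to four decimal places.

Write σ_i for s''(x_i). With h_i = 1, 1 and divided differences Δ_i = 1, 0, the continuity of s' gives the tridiagonal system
  1·σ_0 + 4·σ_1 + 1·σ_2 = 6(Δ_1 - Δ_0) = -6
Natural end conditions: σ_0 = σ_2 = 0.
Solving the tridiagonal system: σ_0 = 0, σ_1 = -3/2, σ_2 = 0.

-1.5000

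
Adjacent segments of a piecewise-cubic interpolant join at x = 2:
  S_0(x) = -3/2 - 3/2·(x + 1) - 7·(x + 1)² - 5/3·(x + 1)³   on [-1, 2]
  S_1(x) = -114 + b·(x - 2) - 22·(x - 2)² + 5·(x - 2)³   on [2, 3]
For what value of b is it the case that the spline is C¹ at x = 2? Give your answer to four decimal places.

S_0'(x) = -3/2 - 14·(x + 1) - 5·(x + 1)², so S_0'(2) = -177/2. On the right, S_1'(2) = b, so b = -177/2.

-88.5000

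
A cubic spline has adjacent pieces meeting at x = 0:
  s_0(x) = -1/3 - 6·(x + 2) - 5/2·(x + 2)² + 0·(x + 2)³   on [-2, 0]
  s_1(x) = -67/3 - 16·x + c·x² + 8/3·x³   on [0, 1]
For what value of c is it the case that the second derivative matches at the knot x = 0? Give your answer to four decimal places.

s_0''(x) = -5 + 0·(x + 2), so s_0''(0) = -5. On the right, s_1''(0) = 2c, so c = -5/2.

-2.5000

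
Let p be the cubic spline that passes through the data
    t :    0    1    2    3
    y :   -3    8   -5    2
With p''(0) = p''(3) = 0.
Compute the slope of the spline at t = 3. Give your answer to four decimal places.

13.9333

Write m_i for p''(x_i). With h_i = 1, 1, 1 and divided differences Δ_i = 11, -13, 7, the continuity of p' gives the tridiagonal system
  1·m_0 + 4·m_1 + 1·m_2 = 6(Δ_1 - Δ_0) = -144
  1·m_1 + 4·m_2 + 1·m_3 = 6(Δ_2 - Δ_1) = 120
Natural end conditions: m_0 = m_3 = 0.
Forward elimination and back-substitution give m_0 = 0, m_1 = -232/5, m_2 = 208/5, m_3 = 0.
On [2, 3], p'(t) = b_2 + 2c_2·(t - 2) + 3d_2·(t - 2)² with b_2 = Δ_2 - h_2(2m_2 + m_3)/6 = -103/15, c_2 = m_2/2 = 104/5, d_2 = (m_3 - m_2)/(6h_2) = -104/15. So p'(3) = 209/15.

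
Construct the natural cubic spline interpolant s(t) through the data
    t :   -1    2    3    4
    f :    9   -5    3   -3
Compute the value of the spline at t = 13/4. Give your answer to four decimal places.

Write m_i for s''(x_i). With h_i = 3, 1, 1 and divided differences Δ_i = -14/3, 8, -6, the continuity of s' gives the tridiagonal system
  3·m_0 + 8·m_1 + 1·m_2 = 6(Δ_1 - Δ_0) = 76
  1·m_1 + 4·m_2 + 1·m_3 = 6(Δ_2 - Δ_1) = -84
Natural end conditions: m_0 = m_3 = 0.
Hence m_0 = 0, m_1 = 388/31, m_2 = -748/31, m_3 = 0.
On [3, 4], s(t) = 3 + 190/93·(t - 3) - 374/31·(t - 3)² + 374/93·(t - 3)³.
With (t - 3) = 1/4: s(13/4) = 2797/992.

2.8196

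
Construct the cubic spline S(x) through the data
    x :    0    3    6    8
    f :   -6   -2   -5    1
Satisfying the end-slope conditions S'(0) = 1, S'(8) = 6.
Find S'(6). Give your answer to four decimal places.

0.3158

Write M_i for S''(x_i). With h_i = 3, 3, 2 and divided differences Δ_i = 4/3, -1, 3, the continuity of S' gives the tridiagonal system
  3·M_0 + 12·M_1 + 3·M_2 = 6(Δ_1 - Δ_0) = -14
  3·M_1 + 10·M_2 + 2·M_3 = 6(Δ_2 - Δ_1) = 24
Clamped end conditions give two more equations: 2h_0·M_0 + h_0·M_1 = 6(Δ_0 - S'(0)) = 2 and h_2·M_2 + 2h_2·M_3 = 6(S'(8) - Δ_2) = 18.
Hence M_0 = 79/57, M_1 = -40/19, M_2 = 45/19, M_3 = 63/19.
On [6, 8], S'(x) = b_2 + 2c_2·(x - 6) + 3d_2·(x - 6)² with b_2 = Δ_2 - h_2(2M_2 + M_3)/6 = 6/19, c_2 = M_2/2 = 45/38, d_2 = (M_3 - M_2)/(6h_2) = 3/38. So S'(6) = 6/19.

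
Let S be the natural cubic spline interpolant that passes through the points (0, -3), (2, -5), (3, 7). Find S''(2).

Let M_i = S''(x_i). Step sizes h_i = 2, 1; slopes of the chords Δ_i = (y_(i+1) - y_i)/h_i = -1, 12.
  2·M_0 + 6·M_1 + 1·M_2 = 6(Δ_1 - Δ_0) = 78
Natural end conditions: M_0 = M_2 = 0.
Solving: M_0 = 0, M_1 = 13, M_2 = 0.

13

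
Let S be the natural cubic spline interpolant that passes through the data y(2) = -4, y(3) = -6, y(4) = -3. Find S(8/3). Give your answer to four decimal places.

Put σ_i = S'' at the i-th knot. Here h = (1, 1) and Δ = (-2, 3), so the interior equations h_(i-1)·σ_(i-1) + 2(h_(i-1)+h_i)·σ_i + h_i·σ_(i+1) = 6(Δ_i − Δ_(i-1)) read
  1·σ_0 + 4·σ_1 + 1·σ_2 = 6(Δ_1 - Δ_0) = 30
Natural end conditions: σ_0 = σ_2 = 0.
Solving: σ_0 = 0, σ_1 = 15/2, σ_2 = 0.
On [2, 3], S(x) = -4 - 13/4·(x - 2) + 0·(x - 2)² + 5/4·(x - 2)³.
With (x - 2) = 2/3: S(8/3) = -313/54.

-5.7963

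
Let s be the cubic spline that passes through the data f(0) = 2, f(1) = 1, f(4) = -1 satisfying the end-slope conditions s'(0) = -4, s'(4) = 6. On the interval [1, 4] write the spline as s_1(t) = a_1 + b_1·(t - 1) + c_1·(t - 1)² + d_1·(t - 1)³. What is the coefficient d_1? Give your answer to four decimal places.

With M_i denoting the second derivative at x_i, h_i = 1, 3, and Δ_i = (y_(i+1) − y_i)/h_i = -1, -2/3:
  1·M_0 + 8·M_1 + 3·M_2 = 6(Δ_1 - Δ_0) = 2
Clamped end conditions give two more equations: 2h_0·M_0 + h_0·M_1 = 6(Δ_0 - s'(0)) = 18 and h_1·M_1 + 2h_1·M_2 = 6(s'(4) - Δ_1) = 40.
Solving the tridiagonal system: M_0 = 45/4, M_1 = -9/2, M_2 = 107/12.
On [1, 4], with s_1(t) = a_1 + b_1·(t - 1) + c_1·(t - 1)² + d_1·(t - 1)³: c_1 = M_1/2 = -9/4, d_1 = (M_2 - M_1)/(6h_1) = 161/216, b_1 = Δ_1 - h_1(2M_1 + M_2)/6 = -5/8.

0.7454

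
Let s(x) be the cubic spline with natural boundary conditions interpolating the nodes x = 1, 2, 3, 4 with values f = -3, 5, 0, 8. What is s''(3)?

Let M_i = s''(x_i). Step sizes h_i = 1, 1, 1; slopes of the chords Δ_i = (y_(i+1) - y_i)/h_i = 8, -5, 8.
  1·M_0 + 4·M_1 + 1·M_2 = 6(Δ_1 - Δ_0) = -78
  1·M_1 + 4·M_2 + 1·M_3 = 6(Δ_2 - Δ_1) = 78
Natural end conditions: M_0 = M_3 = 0.
Solving the tridiagonal system: M_0 = 0, M_1 = -26, M_2 = 26, M_3 = 0.

26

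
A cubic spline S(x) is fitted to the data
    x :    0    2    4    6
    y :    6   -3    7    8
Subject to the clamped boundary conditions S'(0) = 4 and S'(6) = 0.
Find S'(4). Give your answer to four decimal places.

Put M_i = S'' at the i-th knot. Here h = (2, 2, 2) and Δ = (-9/2, 5, 1/2), so the interior equations h_(i-1)·M_(i-1) + 2(h_(i-1)+h_i)·M_i + h_i·M_(i+1) = 6(Δ_i − Δ_(i-1)) read
  2·M_0 + 8·M_1 + 2·M_2 = 6(Δ_1 - Δ_0) = 57
  2·M_1 + 8·M_2 + 2·M_3 = 6(Δ_2 - Δ_1) = -27
Clamped end conditions give two more equations: 2h_0·M_0 + h_0·M_1 = 6(Δ_0 - S'(0)) = -51 and h_2·M_2 + 2h_2·M_3 = 6(S'(6) - Δ_2) = -3.
Hence M_0 = -296/15, M_1 = 419/30, M_2 = -229/30, M_3 = 46/15.
On [4, 6], S'(x) = b_2 + 2c_2·(x - 4) + 3d_2·(x - 4)² with b_2 = Δ_2 - h_2(2M_2 + M_3)/6 = 137/30, c_2 = M_2/2 = -229/60, d_2 = (M_3 - M_2)/(6h_2) = 107/120. So S'(4) = 137/30.

4.5667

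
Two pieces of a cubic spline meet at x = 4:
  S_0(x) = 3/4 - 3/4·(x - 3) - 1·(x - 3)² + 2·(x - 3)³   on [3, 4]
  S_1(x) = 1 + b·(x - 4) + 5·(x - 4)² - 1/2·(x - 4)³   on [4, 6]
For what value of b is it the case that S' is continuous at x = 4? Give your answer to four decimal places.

3.2500

S_0'(x) = -3/4 - 2·(x - 3) + 6·(x - 3)², so S_0'(4) = 13/4. On the right, S_1'(4) = b, so b = 13/4.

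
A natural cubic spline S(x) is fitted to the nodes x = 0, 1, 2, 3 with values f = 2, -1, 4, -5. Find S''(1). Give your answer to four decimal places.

18.4000

Let M_i = S''(x_i). Step sizes h_i = 1, 1, 1; slopes of the chords Δ_i = (y_(i+1) - y_i)/h_i = -3, 5, -9.
  1·M_0 + 4·M_1 + 1·M_2 = 6(Δ_1 - Δ_0) = 48
  1·M_1 + 4·M_2 + 1·M_3 = 6(Δ_2 - Δ_1) = -84
Natural end conditions: M_0 = M_3 = 0.
Solving the tridiagonal system: M_0 = 0, M_1 = 92/5, M_2 = -128/5, M_3 = 0.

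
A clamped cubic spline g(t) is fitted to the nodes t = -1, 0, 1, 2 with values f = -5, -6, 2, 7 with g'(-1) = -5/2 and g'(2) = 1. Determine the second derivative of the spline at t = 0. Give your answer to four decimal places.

15.9333

Let M_i = g''(x_i). Step sizes h_i = 1, 1, 1; slopes of the chords Δ_i = (y_(i+1) - y_i)/h_i = -1, 8, 5.
  1·M_0 + 4·M_1 + 1·M_2 = 6(Δ_1 - Δ_0) = 54
  1·M_1 + 4·M_2 + 1·M_3 = 6(Δ_2 - Δ_1) = -18
Clamped end conditions give two more equations: 2h_0·M_0 + h_0·M_1 = 6(Δ_0 - g'(-1)) = 9 and h_2·M_2 + 2h_2·M_3 = 6(g'(2) - Δ_2) = -24.
Solving: M_0 = -52/15, M_1 = 239/15, M_2 = -94/15, M_3 = -133/15.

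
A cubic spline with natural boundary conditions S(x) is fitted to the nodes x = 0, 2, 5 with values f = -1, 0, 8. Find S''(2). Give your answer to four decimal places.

Write M_i for S''(x_i). With h_i = 2, 3 and divided differences Δ_i = 1/2, 8/3, the continuity of S' gives the tridiagonal system
  2·M_0 + 10·M_1 + 3·M_2 = 6(Δ_1 - Δ_0) = 13
Natural end conditions: M_0 = M_2 = 0.
Hence M_0 = 0, M_1 = 13/10, M_2 = 0.

1.3000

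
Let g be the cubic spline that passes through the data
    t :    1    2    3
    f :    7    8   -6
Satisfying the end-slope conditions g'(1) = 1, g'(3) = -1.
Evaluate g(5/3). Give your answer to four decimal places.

9.2593

Put m_i = g'' at the i-th knot. Here h = (1, 1) and Δ = (1, -14), so the interior equations h_(i-1)·m_(i-1) + 2(h_(i-1)+h_i)·m_i + h_i·m_(i+1) = 6(Δ_i − Δ_(i-1)) read
  1·m_0 + 4·m_1 + 1·m_2 = 6(Δ_1 - Δ_0) = -90
Clamped end conditions give two more equations: 2h_0·m_0 + h_0·m_1 = 6(Δ_0 - g'(1)) = 0 and h_1·m_1 + 2h_1·m_2 = 6(g'(3) - Δ_1) = 78.
Solving the tridiagonal system: m_0 = 43/2, m_1 = -43, m_2 = 121/2.
On [1, 2], g(t) = 7 + 1·(t - 1) + 43/4·(t - 1)² - 43/4·(t - 1)³.
With (t - 1) = 2/3: g(5/3) = 250/27.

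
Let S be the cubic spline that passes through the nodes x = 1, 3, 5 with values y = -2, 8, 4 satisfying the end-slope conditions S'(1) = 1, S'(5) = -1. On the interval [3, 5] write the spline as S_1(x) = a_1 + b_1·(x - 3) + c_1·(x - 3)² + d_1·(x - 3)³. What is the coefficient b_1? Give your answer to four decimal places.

Let σ_i = S''(x_i). Step sizes h_i = 2, 2; slopes of the chords Δ_i = (y_(i+1) - y_i)/h_i = 5, -2.
  2·σ_0 + 8·σ_1 + 2·σ_2 = 6(Δ_1 - Δ_0) = -42
Clamped end conditions give two more equations: 2h_0·σ_0 + h_0·σ_1 = 6(Δ_0 - S'(1)) = 24 and h_1·σ_1 + 2h_1·σ_2 = 6(S'(5) - Δ_1) = 6.
Forward elimination and back-substitution give σ_0 = 43/4, σ_1 = -19/2, σ_2 = 25/4.
On [3, 5], with S_1(x) = a_1 + b_1·(x - 3) + c_1·(x - 3)² + d_1·(x - 3)³: c_1 = σ_1/2 = -19/4, d_1 = (σ_2 - σ_1)/(6h_1) = 21/16, b_1 = Δ_1 - h_1(2σ_1 + σ_2)/6 = 9/4.

2.2500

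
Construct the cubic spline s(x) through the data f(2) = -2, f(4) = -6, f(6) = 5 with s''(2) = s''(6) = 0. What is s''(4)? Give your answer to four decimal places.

Let m_i = s''(x_i). Step sizes h_i = 2, 2; slopes of the chords Δ_i = (y_(i+1) - y_i)/h_i = -2, 11/2.
  2·m_0 + 8·m_1 + 2·m_2 = 6(Δ_1 - Δ_0) = 45
Natural end conditions: m_0 = m_2 = 0.
Forward elimination and back-substitution give m_0 = 0, m_1 = 45/8, m_2 = 0.

5.6250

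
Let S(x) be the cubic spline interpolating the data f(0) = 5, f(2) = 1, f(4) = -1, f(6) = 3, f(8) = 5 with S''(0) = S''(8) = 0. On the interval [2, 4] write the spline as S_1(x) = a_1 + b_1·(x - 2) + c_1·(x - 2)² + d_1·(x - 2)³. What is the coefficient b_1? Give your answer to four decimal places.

Put M_i = S'' at the i-th knot. Here h = (2, 2, 2, 2) and Δ = (-2, -1, 2, 1), so the interior equations h_(i-1)·M_(i-1) + 2(h_(i-1)+h_i)·M_i + h_i·M_(i+1) = 6(Δ_i − Δ_(i-1)) read
  2·M_0 + 8·M_1 + 2·M_2 = 6(Δ_1 - Δ_0) = 6
  2·M_1 + 8·M_2 + 2·M_3 = 6(Δ_2 - Δ_1) = 18
  2·M_2 + 8·M_3 + 2·M_4 = 6(Δ_3 - Δ_2) = -6
Natural end conditions: M_0 = M_4 = 0.
Solving: M_0 = 0, M_1 = 3/28, M_2 = 18/7, M_3 = -39/28, M_4 = 0.
On [2, 4], with S_1(x) = a_1 + b_1·(x - 2) + c_1·(x - 2)² + d_1·(x - 2)³: c_1 = M_1/2 = 3/56, d_1 = (M_2 - M_1)/(6h_1) = 23/112, b_1 = Δ_1 - h_1(2M_1 + M_2)/6 = -27/14.

-1.9286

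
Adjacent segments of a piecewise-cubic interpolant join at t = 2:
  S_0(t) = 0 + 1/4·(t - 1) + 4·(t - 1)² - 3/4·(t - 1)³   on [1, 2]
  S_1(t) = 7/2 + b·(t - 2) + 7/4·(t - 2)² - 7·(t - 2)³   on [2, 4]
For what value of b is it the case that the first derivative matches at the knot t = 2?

S_0'(t) = 1/4 + 8·(t - 1) - 9/4·(t - 1)², so S_0'(2) = 6. On the right, S_1'(2) = b, so b = 6.

6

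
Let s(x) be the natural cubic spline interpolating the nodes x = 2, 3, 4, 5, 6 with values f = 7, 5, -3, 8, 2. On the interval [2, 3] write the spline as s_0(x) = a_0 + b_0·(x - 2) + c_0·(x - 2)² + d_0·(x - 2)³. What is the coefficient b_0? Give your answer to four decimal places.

With m_i denoting the second derivative at x_i, h_i = 1, 1, 1, 1, and Δ_i = (y_(i+1) − y_i)/h_i = -2, -8, 11, -6:
  1·m_0 + 4·m_1 + 1·m_2 = 6(Δ_1 - Δ_0) = -36
  1·m_1 + 4·m_2 + 1·m_3 = 6(Δ_2 - Δ_1) = 114
  1·m_2 + 4·m_3 + 1·m_4 = 6(Δ_3 - Δ_2) = -102
Natural end conditions: m_0 = m_4 = 0.
Hence m_0 = 0, m_1 = -549/28, m_2 = 297/7, m_3 = -1011/28, m_4 = 0.
On [2, 3], with s_0(x) = a_0 + b_0·(x - 2) + c_0·(x - 2)² + d_0·(x - 2)³: c_0 = m_0/2 = 0, d_0 = (m_1 - m_0)/(6h_0) = -183/56, b_0 = Δ_0 - h_0(2m_0 + m_1)/6 = 71/56.

1.2679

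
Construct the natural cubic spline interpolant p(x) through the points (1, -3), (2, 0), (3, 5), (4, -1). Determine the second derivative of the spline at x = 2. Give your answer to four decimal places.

7.6000

Put σ_i = p'' at the i-th knot. Here h = (1, 1, 1) and Δ = (3, 5, -6), so the interior equations h_(i-1)·σ_(i-1) + 2(h_(i-1)+h_i)·σ_i + h_i·σ_(i+1) = 6(Δ_i − Δ_(i-1)) read
  1·σ_0 + 4·σ_1 + 1·σ_2 = 6(Δ_1 - Δ_0) = 12
  1·σ_1 + 4·σ_2 + 1·σ_3 = 6(Δ_2 - Δ_1) = -66
Natural end conditions: σ_0 = σ_3 = 0.
Hence σ_0 = 0, σ_1 = 38/5, σ_2 = -92/5, σ_3 = 0.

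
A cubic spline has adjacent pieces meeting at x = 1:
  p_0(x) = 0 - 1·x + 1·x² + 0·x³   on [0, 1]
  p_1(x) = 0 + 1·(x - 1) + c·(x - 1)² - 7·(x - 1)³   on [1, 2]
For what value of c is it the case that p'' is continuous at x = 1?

p_0''(x) = 2 + 0·x, so p_0''(1) = 2. On the right, p_1''(1) = 2c, so c = 1.

1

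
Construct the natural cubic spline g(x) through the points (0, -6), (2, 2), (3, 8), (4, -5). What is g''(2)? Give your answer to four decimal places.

7.0435

With M_i denoting the second derivative at x_i, h_i = 2, 1, 1, and Δ_i = (y_(i+1) − y_i)/h_i = 4, 6, -13:
  2·M_0 + 6·M_1 + 1·M_2 = 6(Δ_1 - Δ_0) = 12
  1·M_1 + 4·M_2 + 1·M_3 = 6(Δ_2 - Δ_1) = -114
Natural end conditions: M_0 = M_3 = 0.
Solving the tridiagonal system: M_0 = 0, M_1 = 162/23, M_2 = -696/23, M_3 = 0.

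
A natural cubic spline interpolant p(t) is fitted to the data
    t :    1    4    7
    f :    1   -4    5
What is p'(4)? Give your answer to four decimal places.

With m_i denoting the second derivative at x_i, h_i = 3, 3, and Δ_i = (y_(i+1) − y_i)/h_i = -5/3, 3:
  3·m_0 + 12·m_1 + 3·m_2 = 6(Δ_1 - Δ_0) = 28
Natural end conditions: m_0 = m_2 = 0.
Solving the tridiagonal system: m_0 = 0, m_1 = 7/3, m_2 = 0.
On [4, 7], p'(t) = b_1 + 2c_1·(t - 4) + 3d_1·(t - 4)² with b_1 = Δ_1 - h_1(2m_1 + m_2)/6 = 2/3, c_1 = m_1/2 = 7/6, d_1 = (m_2 - m_1)/(6h_1) = -7/54. So p'(4) = 2/3.

0.6667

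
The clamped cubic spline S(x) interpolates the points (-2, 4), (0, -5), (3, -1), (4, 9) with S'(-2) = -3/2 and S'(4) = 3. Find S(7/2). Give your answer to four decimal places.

5.0321

With m_i denoting the second derivative at x_i, h_i = 2, 3, 1, and Δ_i = (y_(i+1) − y_i)/h_i = -9/2, 4/3, 10:
  2·m_0 + 10·m_1 + 3·m_2 = 6(Δ_1 - Δ_0) = 35
  3·m_1 + 8·m_2 + 1·m_3 = 6(Δ_2 - Δ_1) = 52
Clamped end conditions give two more equations: 2h_0·m_0 + h_0·m_1 = 6(Δ_0 - S'(-2)) = -18 and h_2·m_2 + 2h_2·m_3 = 6(S'(4) - Δ_2) = -42.
Solving: m_0 = -425/78, m_1 = 74/39, m_2 = 350/39, m_3 = -994/39.
On [3, 4], S(x) = -1 + 439/39·(x - 3) + 175/39·(x - 3)² - 224/39·(x - 3)³.
With (x - 3) = 1/2: S(7/2) = 785/156.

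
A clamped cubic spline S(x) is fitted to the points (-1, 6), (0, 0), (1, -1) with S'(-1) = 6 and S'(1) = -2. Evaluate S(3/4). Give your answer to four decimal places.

-0.8555

Put σ_i = S'' at the i-th knot. Here h = (1, 1) and Δ = (-6, -1), so the interior equations h_(i-1)·σ_(i-1) + 2(h_(i-1)+h_i)·σ_i + h_i·σ_(i+1) = 6(Δ_i − Δ_(i-1)) read
  1·σ_0 + 4·σ_1 + 1·σ_2 = 6(Δ_1 - Δ_0) = 30
Clamped end conditions give two more equations: 2h_0·σ_0 + h_0·σ_1 = 6(Δ_0 - S'(-1)) = -72 and h_1·σ_1 + 2h_1·σ_2 = 6(S'(1) - Δ_1) = -6.
Solving the tridiagonal system: σ_0 = -95/2, σ_1 = 23, σ_2 = -29/2.
On [0, 1], S(x) = 0 - 25/4·x + 23/2·x² - 25/4·x³.
With x = 3/4: S(3/4) = -219/256.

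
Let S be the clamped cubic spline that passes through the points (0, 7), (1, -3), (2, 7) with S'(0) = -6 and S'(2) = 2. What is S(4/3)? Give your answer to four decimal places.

Write M_i for S''(x_i). With h_i = 1, 1 and divided differences Δ_i = -10, 10, the continuity of S' gives the tridiagonal system
  1·M_0 + 4·M_1 + 1·M_2 = 6(Δ_1 - Δ_0) = 120
Clamped end conditions give two more equations: 2h_0·M_0 + h_0·M_1 = 6(Δ_0 - S'(0)) = -24 and h_1·M_1 + 2h_1·M_2 = 6(S'(2) - Δ_1) = -48.
Hence M_0 = -38, M_1 = 52, M_2 = -50.
On [1, 2], S(t) = -3 + 1·(t - 1) + 26·(t - 1)² - 17·(t - 1)³.
With (t - 1) = 1/3: S(4/3) = -11/27.

-0.4074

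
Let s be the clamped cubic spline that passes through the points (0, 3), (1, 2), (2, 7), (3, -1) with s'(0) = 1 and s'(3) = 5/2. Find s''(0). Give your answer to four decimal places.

Write M_i for s''(x_i). With h_i = 1, 1, 1 and divided differences Δ_i = -1, 5, -8, the continuity of s' gives the tridiagonal system
  1·M_0 + 4·M_1 + 1·M_2 = 6(Δ_1 - Δ_0) = 36
  1·M_1 + 4·M_2 + 1·M_3 = 6(Δ_2 - Δ_1) = -78
Clamped end conditions give two more equations: 2h_0·M_0 + h_0·M_1 = 6(Δ_0 - s'(0)) = -12 and h_2·M_2 + 2h_2·M_3 = 6(s'(3) - Δ_2) = 63.
Solving: M_0 = -87/5, M_1 = 114/5, M_2 = -189/5, M_3 = 252/5.

-17.4000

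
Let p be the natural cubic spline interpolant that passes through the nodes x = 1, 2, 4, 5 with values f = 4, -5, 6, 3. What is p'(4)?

2

With σ_i denoting the second derivative at x_i, h_i = 1, 2, 1, and Δ_i = (y_(i+1) − y_i)/h_i = -9, 11/2, -3:
  1·σ_0 + 6·σ_1 + 2·σ_2 = 6(Δ_1 - Δ_0) = 87
  2·σ_1 + 6·σ_2 + 1·σ_3 = 6(Δ_2 - Δ_1) = -51
Natural end conditions: σ_0 = σ_3 = 0.
Solving: σ_0 = 0, σ_1 = 39/2, σ_2 = -15, σ_3 = 0.
On [4, 5], p'(x) = b_2 + 2c_2·(x - 4) + 3d_2·(x - 4)² with b_2 = Δ_2 - h_2(2σ_2 + σ_3)/6 = 2, c_2 = σ_2/2 = -15/2, d_2 = (σ_3 - σ_2)/(6h_2) = 5/2. So p'(4) = 2.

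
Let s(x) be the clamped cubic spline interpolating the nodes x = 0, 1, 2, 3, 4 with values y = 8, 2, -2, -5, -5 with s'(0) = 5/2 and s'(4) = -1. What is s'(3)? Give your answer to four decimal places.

-1.2232

With M_i denoting the second derivative at x_i, h_i = 1, 1, 1, 1, and Δ_i = (y_(i+1) − y_i)/h_i = -6, -4, -3, 0:
  1·M_0 + 4·M_1 + 1·M_2 = 6(Δ_1 - Δ_0) = 12
  1·M_1 + 4·M_2 + 1·M_3 = 6(Δ_2 - Δ_1) = 6
  1·M_2 + 4·M_3 + 1·M_4 = 6(Δ_3 - Δ_2) = 18
Clamped end conditions give two more equations: 2h_0·M_0 + h_0·M_1 = 6(Δ_0 - s'(0)) = -51 and h_3·M_3 + 2h_3·M_4 = 6(s'(4) - Δ_3) = -6.
Solving the tridiagonal system: M_0 = -1753/56, M_1 = 325/28, M_2 = -25/8, M_3 = 193/28, M_4 = -361/56.
On [3, 4], s'(x) = b_3 + 2c_3·(x - 3) + 3d_3·(x - 3)² with b_3 = Δ_3 - h_3(2M_3 + M_4)/6 = -137/112, c_3 = M_3/2 = 193/56, d_3 = (M_4 - M_3)/(6h_3) = -249/112. So s'(3) = -137/112.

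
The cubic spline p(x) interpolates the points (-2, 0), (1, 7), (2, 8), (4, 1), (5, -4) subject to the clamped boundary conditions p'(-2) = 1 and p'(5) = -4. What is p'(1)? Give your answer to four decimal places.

With m_i denoting the second derivative at x_i, h_i = 3, 1, 2, 1, and Δ_i = (y_(i+1) − y_i)/h_i = 7/3, 1, -7/2, -5:
  3·m_0 + 8·m_1 + 1·m_2 = 6(Δ_1 - Δ_0) = -8
  1·m_1 + 6·m_2 + 2·m_3 = 6(Δ_2 - Δ_1) = -27
  2·m_2 + 6·m_3 + 1·m_4 = 6(Δ_3 - Δ_2) = -9
Clamped end conditions give two more equations: 2h_0·m_0 + h_0·m_1 = 6(Δ_0 - p'(-2)) = 8 and h_3·m_3 + 2h_3·m_4 = 6(p'(5) - Δ_3) = 6.
Solving the tridiagonal system: m_0 = 1423/732, m_1 = -149/122, m_2 = -991/244, m_3 = -43/61, m_4 = 409/122.
On [1, 2], p'(x) = b_1 + 2c_1·(x - 1) + 3d_1·(x - 1)² with b_1 = Δ_1 - h_1(2m_1 + m_2)/6 = 1017/488, c_1 = m_1/2 = -149/244, d_1 = (m_2 - m_1)/(6h_1) = -231/488. So p'(1) = 1017/488.

2.0840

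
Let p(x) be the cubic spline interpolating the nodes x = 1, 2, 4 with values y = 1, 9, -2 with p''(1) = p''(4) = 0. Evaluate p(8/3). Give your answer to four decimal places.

Put σ_i = p'' at the i-th knot. Here h = (1, 2) and Δ = (8, -11/2), so the interior equations h_(i-1)·σ_(i-1) + 2(h_(i-1)+h_i)·σ_i + h_i·σ_(i+1) = 6(Δ_i − Δ_(i-1)) read
  1·σ_0 + 6·σ_1 + 2·σ_2 = 6(Δ_1 - Δ_0) = -81
Natural end conditions: σ_0 = σ_2 = 0.
Hence σ_0 = 0, σ_1 = -27/2, σ_2 = 0.
On [2, 4], p(x) = 9 + 7/2·(x - 2) - 27/4·(x - 2)² + 9/8·(x - 2)³.
With (x - 2) = 2/3: p(8/3) = 26/3.

8.6667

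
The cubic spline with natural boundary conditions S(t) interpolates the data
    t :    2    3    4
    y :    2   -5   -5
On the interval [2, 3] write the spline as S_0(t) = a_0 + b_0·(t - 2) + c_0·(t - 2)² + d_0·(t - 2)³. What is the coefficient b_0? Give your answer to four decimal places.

-8.7500

Let M_i = S''(x_i). Step sizes h_i = 1, 1; slopes of the chords Δ_i = (y_(i+1) - y_i)/h_i = -7, 0.
  1·M_0 + 4·M_1 + 1·M_2 = 6(Δ_1 - Δ_0) = 42
Natural end conditions: M_0 = M_2 = 0.
Solving: M_0 = 0, M_1 = 21/2, M_2 = 0.
On [2, 3], with S_0(t) = a_0 + b_0·(t - 2) + c_0·(t - 2)² + d_0·(t - 2)³: c_0 = M_0/2 = 0, d_0 = (M_1 - M_0)/(6h_0) = 7/4, b_0 = Δ_0 - h_0(2M_0 + M_1)/6 = -35/4.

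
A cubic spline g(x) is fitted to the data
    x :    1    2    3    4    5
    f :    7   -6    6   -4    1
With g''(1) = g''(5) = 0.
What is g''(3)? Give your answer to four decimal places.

-54.8571

Let M_i = g''(x_i). Step sizes h_i = 1, 1, 1, 1; slopes of the chords Δ_i = (y_(i+1) - y_i)/h_i = -13, 12, -10, 5.
  1·M_0 + 4·M_1 + 1·M_2 = 6(Δ_1 - Δ_0) = 150
  1·M_1 + 4·M_2 + 1·M_3 = 6(Δ_2 - Δ_1) = -132
  1·M_2 + 4·M_3 + 1·M_4 = 6(Δ_3 - Δ_2) = 90
Natural end conditions: M_0 = M_4 = 0.
Forward elimination and back-substitution give M_0 = 0, M_1 = 717/14, M_2 = -384/7, M_3 = 507/14, M_4 = 0.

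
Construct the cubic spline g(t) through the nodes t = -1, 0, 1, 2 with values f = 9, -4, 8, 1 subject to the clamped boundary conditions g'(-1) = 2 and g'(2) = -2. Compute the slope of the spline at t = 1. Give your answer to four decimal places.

Let M_i = g''(x_i). Step sizes h_i = 1, 1, 1; slopes of the chords Δ_i = (y_(i+1) - y_i)/h_i = -13, 12, -7.
  1·M_0 + 4·M_1 + 1·M_2 = 6(Δ_1 - Δ_0) = 150
  1·M_1 + 4·M_2 + 1·M_3 = 6(Δ_2 - Δ_1) = -114
Clamped end conditions give two more equations: 2h_0·M_0 + h_0·M_1 = 6(Δ_0 - g'(-1)) = -90 and h_2·M_2 + 2h_2·M_3 = 6(g'(2) - Δ_2) = 30.
Forward elimination and back-substitution give M_0 = -1216/15, M_1 = 1082/15, M_2 = -862/15, M_3 = 656/15.
On [1, 2], g'(t) = b_2 + 2c_2·(t - 1) + 3d_2·(t - 1)² with b_2 = Δ_2 - h_2(2M_2 + M_3)/6 = 73/15, c_2 = M_2/2 = -431/15, d_2 = (M_3 - M_2)/(6h_2) = 253/15. So g'(1) = 73/15.

4.8667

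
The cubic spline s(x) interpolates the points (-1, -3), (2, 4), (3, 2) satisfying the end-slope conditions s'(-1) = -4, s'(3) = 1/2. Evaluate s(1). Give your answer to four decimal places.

With M_i denoting the second derivative at x_i, h_i = 3, 1, and Δ_i = (y_(i+1) − y_i)/h_i = 7/3, -2:
  3·M_0 + 8·M_1 + 1·M_2 = 6(Δ_1 - Δ_0) = -26
Clamped end conditions give two more equations: 2h_0·M_0 + h_0·M_1 = 6(Δ_0 - s'(-1)) = 38 and h_1·M_1 + 2h_1·M_2 = 6(s'(3) - Δ_1) = 15.
Hence M_0 = 257/24, M_1 = -35/4, M_2 = 95/8.
On [-1, 2], s(x) = -3 - 4·(x + 1) + 257/48·(x + 1)² - 467/432·(x + 1)³.
With (x + 1) = 2: s(1) = 191/108.

1.7685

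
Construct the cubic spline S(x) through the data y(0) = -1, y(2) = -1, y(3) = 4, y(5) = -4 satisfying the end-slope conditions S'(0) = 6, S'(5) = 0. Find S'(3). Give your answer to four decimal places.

1.8750

With σ_i denoting the second derivative at x_i, h_i = 2, 1, 2, and Δ_i = (y_(i+1) − y_i)/h_i = 0, 5, -4:
  2·σ_0 + 6·σ_1 + 1·σ_2 = 6(Δ_1 - Δ_0) = 30
  1·σ_1 + 6·σ_2 + 2·σ_3 = 6(Δ_2 - Δ_1) = -54
Clamped end conditions give two more equations: 2h_0·σ_0 + h_0·σ_1 = 6(Δ_0 - S'(0)) = -36 and h_2·σ_2 + 2h_2·σ_3 = 6(S'(5) - Δ_2) = 24.
Hence σ_0 = -123/8, σ_1 = 51/4, σ_2 = -63/4, σ_3 = 111/8.
On [3, 5], S'(x) = b_2 + 2c_2·(x - 3) + 3d_2·(x - 3)² with b_2 = Δ_2 - h_2(2σ_2 + σ_3)/6 = 15/8, c_2 = σ_2/2 = -63/8, d_2 = (σ_3 - σ_2)/(6h_2) = 79/32. So S'(3) = 15/8.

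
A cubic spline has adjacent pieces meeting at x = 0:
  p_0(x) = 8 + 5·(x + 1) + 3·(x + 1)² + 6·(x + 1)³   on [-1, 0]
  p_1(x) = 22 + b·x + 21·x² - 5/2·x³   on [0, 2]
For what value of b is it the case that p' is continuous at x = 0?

29

p_0'(x) = 5 + 6·(x + 1) + 18·(x + 1)², so p_0'(0) = 29. On the right, p_1'(0) = b, so b = 29.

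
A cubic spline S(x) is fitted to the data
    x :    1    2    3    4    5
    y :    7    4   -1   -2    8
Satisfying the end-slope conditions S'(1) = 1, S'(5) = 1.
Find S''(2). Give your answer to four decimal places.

Let m_i = S''(x_i). Step sizes h_i = 1, 1, 1, 1; slopes of the chords Δ_i = (y_(i+1) - y_i)/h_i = -3, -5, -1, 10.
  1·m_0 + 4·m_1 + 1·m_2 = 6(Δ_1 - Δ_0) = -12
  1·m_1 + 4·m_2 + 1·m_3 = 6(Δ_2 - Δ_1) = 24
  1·m_2 + 4·m_3 + 1·m_4 = 6(Δ_3 - Δ_2) = 66
Clamped end conditions give two more equations: 2h_0·m_0 + h_0·m_1 = 6(Δ_0 - S'(1)) = -24 and h_3·m_3 + 2h_3·m_4 = 6(S'(5) - Δ_3) = -54.
Solving: m_0 = -339/28, m_1 = 3/14, m_2 = -3/4, m_3 = 375/14, m_4 = -1131/28.

0.2143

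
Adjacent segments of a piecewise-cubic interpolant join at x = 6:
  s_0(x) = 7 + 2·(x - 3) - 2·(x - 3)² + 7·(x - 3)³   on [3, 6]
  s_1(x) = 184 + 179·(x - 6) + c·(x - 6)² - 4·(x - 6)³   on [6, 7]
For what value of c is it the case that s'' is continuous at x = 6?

s_0''(x) = -4 + 42·(x - 3), so s_0''(6) = 122. On the right, s_1''(6) = 2c, so c = 61.

61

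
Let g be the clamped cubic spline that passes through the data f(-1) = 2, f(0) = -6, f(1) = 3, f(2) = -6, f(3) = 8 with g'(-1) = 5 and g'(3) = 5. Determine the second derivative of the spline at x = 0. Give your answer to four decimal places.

Let σ_i = g''(x_i). Step sizes h_i = 1, 1, 1, 1; slopes of the chords Δ_i = (y_(i+1) - y_i)/h_i = -8, 9, -9, 14.
  1·σ_0 + 4·σ_1 + 1·σ_2 = 6(Δ_1 - Δ_0) = 102
  1·σ_1 + 4·σ_2 + 1·σ_3 = 6(Δ_2 - Δ_1) = -108
  1·σ_2 + 4·σ_3 + 1·σ_4 = 6(Δ_3 - Δ_2) = 138
Clamped end conditions give two more equations: 2h_0·σ_0 + h_0·σ_1 = 6(Δ_0 - g'(-1)) = -78 and h_3·σ_3 + 2h_3·σ_4 = 6(g'(3) - Δ_3) = -54.
Hence σ_0 = -471/7, σ_1 = 396/7, σ_2 = -57, σ_3 = 444/7, σ_4 = -411/7.

56.5714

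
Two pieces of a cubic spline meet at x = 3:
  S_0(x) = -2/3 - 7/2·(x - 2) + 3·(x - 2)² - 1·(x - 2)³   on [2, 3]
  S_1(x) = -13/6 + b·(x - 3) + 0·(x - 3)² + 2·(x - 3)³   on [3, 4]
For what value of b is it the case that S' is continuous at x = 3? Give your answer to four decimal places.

-0.5000

S_0'(x) = -7/2 + 6·(x - 2) - 3·(x - 2)², so S_0'(3) = -1/2. On the right, S_1'(3) = b, so b = -1/2.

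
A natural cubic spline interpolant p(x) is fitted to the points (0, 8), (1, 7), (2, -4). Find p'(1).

-6

With M_i denoting the second derivative at x_i, h_i = 1, 1, and Δ_i = (y_(i+1) − y_i)/h_i = -1, -11:
  1·M_0 + 4·M_1 + 1·M_2 = 6(Δ_1 - Δ_0) = -60
Natural end conditions: M_0 = M_2 = 0.
Forward elimination and back-substitution give M_0 = 0, M_1 = -15, M_2 = 0.
On [1, 2], p'(x) = b_1 + 2c_1·(x - 1) + 3d_1·(x - 1)² with b_1 = Δ_1 - h_1(2M_1 + M_2)/6 = -6, c_1 = M_1/2 = -15/2, d_1 = (M_2 - M_1)/(6h_1) = 5/2. So p'(1) = -6.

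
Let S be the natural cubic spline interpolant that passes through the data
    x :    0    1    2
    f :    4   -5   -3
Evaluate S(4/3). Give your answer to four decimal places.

Put σ_i = S'' at the i-th knot. Here h = (1, 1) and Δ = (-9, 2), so the interior equations h_(i-1)·σ_(i-1) + 2(h_(i-1)+h_i)·σ_i + h_i·σ_(i+1) = 6(Δ_i − Δ_(i-1)) read
  1·σ_0 + 4·σ_1 + 1·σ_2 = 6(Δ_1 - Δ_0) = 66
Natural end conditions: σ_0 = σ_2 = 0.
Solving: σ_0 = 0, σ_1 = 33/2, σ_2 = 0.
On [1, 2], S(x) = -5 - 7/2·(x - 1) + 33/4·(x - 1)² - 11/4·(x - 1)³.
With (x - 1) = 1/3: S(4/3) = -289/54.

-5.3519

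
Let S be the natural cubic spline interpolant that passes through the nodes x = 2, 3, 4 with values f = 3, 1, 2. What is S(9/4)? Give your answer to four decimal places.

2.3242

Put m_i = S'' at the i-th knot. Here h = (1, 1) and Δ = (-2, 1), so the interior equations h_(i-1)·m_(i-1) + 2(h_(i-1)+h_i)·m_i + h_i·m_(i+1) = 6(Δ_i − Δ_(i-1)) read
  1·m_0 + 4·m_1 + 1·m_2 = 6(Δ_1 - Δ_0) = 18
Natural end conditions: m_0 = m_2 = 0.
Forward elimination and back-substitution give m_0 = 0, m_1 = 9/2, m_2 = 0.
On [2, 3], S(x) = 3 - 11/4·(x - 2) + 0·(x - 2)² + 3/4·(x - 2)³.
With (x - 2) = 1/4: S(9/4) = 595/256.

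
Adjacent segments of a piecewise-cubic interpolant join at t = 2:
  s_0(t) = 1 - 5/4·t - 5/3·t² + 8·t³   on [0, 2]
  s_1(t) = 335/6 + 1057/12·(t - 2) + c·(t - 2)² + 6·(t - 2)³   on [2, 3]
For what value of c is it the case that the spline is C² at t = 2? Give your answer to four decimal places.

46.3333

s_0''(t) = -10/3 + 48·t, so s_0''(2) = 278/3. On the right, s_1''(2) = 2c, so c = 139/3.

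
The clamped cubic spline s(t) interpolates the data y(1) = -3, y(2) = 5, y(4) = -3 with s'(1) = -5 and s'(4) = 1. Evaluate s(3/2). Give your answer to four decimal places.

-0.5625

Put M_i = s'' at the i-th knot. Here h = (1, 2) and Δ = (8, -4), so the interior equations h_(i-1)·M_(i-1) + 2(h_(i-1)+h_i)·M_i + h_i·M_(i+1) = 6(Δ_i − Δ_(i-1)) read
  1·M_0 + 6·M_1 + 2·M_2 = 6(Δ_1 - Δ_0) = -72
Clamped end conditions give two more equations: 2h_0·M_0 + h_0·M_1 = 6(Δ_0 - s'(1)) = 78 and h_1·M_1 + 2h_1·M_2 = 6(s'(4) - Δ_1) = 30.
Forward elimination and back-substitution give M_0 = 53, M_1 = -28, M_2 = 43/2.
On [1, 2], s(t) = -3 - 5·(t - 1) + 53/2·(t - 1)² - 27/2·(t - 1)³.
With (t - 1) = 1/2: s(3/2) = -9/16.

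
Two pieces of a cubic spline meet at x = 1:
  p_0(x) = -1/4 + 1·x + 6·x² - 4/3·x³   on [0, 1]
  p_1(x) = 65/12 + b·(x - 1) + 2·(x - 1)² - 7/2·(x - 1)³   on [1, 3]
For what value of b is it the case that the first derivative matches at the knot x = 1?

p_0'(x) = 1 + 12·x - 4·x², so p_0'(1) = 9. On the right, p_1'(1) = b, so b = 9.

9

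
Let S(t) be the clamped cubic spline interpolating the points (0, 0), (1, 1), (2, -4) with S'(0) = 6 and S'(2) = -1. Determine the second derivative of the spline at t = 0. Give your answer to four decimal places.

With σ_i denoting the second derivative at x_i, h_i = 1, 1, and Δ_i = (y_(i+1) − y_i)/h_i = 1, -5:
  1·σ_0 + 4·σ_1 + 1·σ_2 = 6(Δ_1 - Δ_0) = -36
Clamped end conditions give two more equations: 2h_0·σ_0 + h_0·σ_1 = 6(Δ_0 - S'(0)) = -30 and h_1·σ_1 + 2h_1·σ_2 = 6(S'(2) - Δ_1) = 24.
Solving the tridiagonal system: σ_0 = -19/2, σ_1 = -11, σ_2 = 35/2.

-9.5000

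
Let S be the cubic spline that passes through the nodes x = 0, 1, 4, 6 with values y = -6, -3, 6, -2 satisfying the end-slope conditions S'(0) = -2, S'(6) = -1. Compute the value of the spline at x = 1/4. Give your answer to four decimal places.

-6.0739

With M_i denoting the second derivative at x_i, h_i = 1, 3, 2, and Δ_i = (y_(i+1) − y_i)/h_i = 3, 3, -4:
  1·M_0 + 8·M_1 + 3·M_2 = 6(Δ_1 - Δ_0) = 0
  3·M_1 + 10·M_2 + 2·M_3 = 6(Δ_2 - Δ_1) = -42
Clamped end conditions give two more equations: 2h_0·M_0 + h_0·M_1 = 6(Δ_0 - S'(0)) = 30 and h_2·M_2 + 2h_2·M_3 = 6(S'(6) - Δ_2) = 18.
Solving: M_0 = 193/13, M_1 = 4/13, M_2 = -75/13, M_3 = 96/13.
On [0, 1], S(x) = -6 - 2·x + 193/26·x² - 63/26·x³.
With x = 1/4: S(1/4) = -10107/1664.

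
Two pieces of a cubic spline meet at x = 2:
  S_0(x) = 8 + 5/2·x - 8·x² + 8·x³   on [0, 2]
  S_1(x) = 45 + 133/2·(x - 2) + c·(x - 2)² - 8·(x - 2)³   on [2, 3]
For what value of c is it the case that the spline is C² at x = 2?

40

S_0''(x) = -16 + 48·x, so S_0''(2) = 80. On the right, S_1''(2) = 2c, so c = 40.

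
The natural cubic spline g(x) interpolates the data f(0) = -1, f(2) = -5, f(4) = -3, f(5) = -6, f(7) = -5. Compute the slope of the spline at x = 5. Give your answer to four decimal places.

Write m_i for g''(x_i). With h_i = 2, 2, 1, 2 and divided differences Δ_i = -2, 1, -3, 1/2, the continuity of g' gives the tridiagonal system
  2·m_0 + 8·m_1 + 2·m_2 = 6(Δ_1 - Δ_0) = 18
  2·m_1 + 6·m_2 + 1·m_3 = 6(Δ_2 - Δ_1) = -24
  1·m_2 + 6·m_3 + 2·m_4 = 6(Δ_3 - Δ_2) = 21
Natural end conditions: m_0 = m_4 = 0.
Solving: m_0 = 0, m_1 = 15/4, m_2 = -6, m_3 = 9/2, m_4 = 0.
On [5, 7], g'(x) = b_3 + 2c_3·(x - 5) + 3d_3·(x - 5)² with b_3 = Δ_3 - h_3(2m_3 + m_4)/6 = -5/2, c_3 = m_3/2 = 9/4, d_3 = (m_4 - m_3)/(6h_3) = -3/8. So g'(5) = -5/2.

-2.5000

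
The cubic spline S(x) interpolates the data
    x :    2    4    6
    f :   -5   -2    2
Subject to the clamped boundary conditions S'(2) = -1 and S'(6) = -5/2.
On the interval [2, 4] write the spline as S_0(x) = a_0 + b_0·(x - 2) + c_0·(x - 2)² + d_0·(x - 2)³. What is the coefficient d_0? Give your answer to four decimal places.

Let M_i = S''(x_i). Step sizes h_i = 2, 2; slopes of the chords Δ_i = (y_(i+1) - y_i)/h_i = 3/2, 2.
  2·M_0 + 8·M_1 + 2·M_2 = 6(Δ_1 - Δ_0) = 3
Clamped end conditions give two more equations: 2h_0·M_0 + h_0·M_1 = 6(Δ_0 - S'(2)) = 15 and h_1·M_1 + 2h_1·M_2 = 6(S'(6) - Δ_1) = -27.
Hence M_0 = 3, M_1 = 3/2, M_2 = -15/2.
On [2, 4], with S_0(x) = a_0 + b_0·(x - 2) + c_0·(x - 2)² + d_0·(x - 2)³: c_0 = M_0/2 = 3/2, d_0 = (M_1 - M_0)/(6h_0) = -1/8, b_0 = Δ_0 - h_0(2M_0 + M_1)/6 = -1.

-0.1250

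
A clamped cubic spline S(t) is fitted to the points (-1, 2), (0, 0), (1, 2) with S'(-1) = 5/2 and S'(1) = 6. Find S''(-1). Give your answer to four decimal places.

Let σ_i = S''(x_i). Step sizes h_i = 1, 1; slopes of the chords Δ_i = (y_(i+1) - y_i)/h_i = -2, 2.
  1·σ_0 + 4·σ_1 + 1·σ_2 = 6(Δ_1 - Δ_0) = 24
Clamped end conditions give two more equations: 2h_0·σ_0 + h_0·σ_1 = 6(Δ_0 - S'(-1)) = -27 and h_1·σ_1 + 2h_1·σ_2 = 6(S'(1) - Δ_1) = 24.
Solving: σ_0 = -71/4, σ_1 = 17/2, σ_2 = 31/4.

-17.7500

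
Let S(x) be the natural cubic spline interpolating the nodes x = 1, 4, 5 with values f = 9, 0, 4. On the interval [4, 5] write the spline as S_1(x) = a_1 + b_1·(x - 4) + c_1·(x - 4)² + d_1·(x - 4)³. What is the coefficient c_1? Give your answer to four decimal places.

Put m_i = S'' at the i-th knot. Here h = (3, 1) and Δ = (-3, 4), so the interior equations h_(i-1)·m_(i-1) + 2(h_(i-1)+h_i)·m_i + h_i·m_(i+1) = 6(Δ_i − Δ_(i-1)) read
  3·m_0 + 8·m_1 + 1·m_2 = 6(Δ_1 - Δ_0) = 42
Natural end conditions: m_0 = m_2 = 0.
Forward elimination and back-substitution give m_0 = 0, m_1 = 21/4, m_2 = 0.
On [4, 5], with S_1(x) = a_1 + b_1·(x - 4) + c_1·(x - 4)² + d_1·(x - 4)³: c_1 = m_1/2 = 21/8, d_1 = (m_2 - m_1)/(6h_1) = -7/8, b_1 = Δ_1 - h_1(2m_1 + m_2)/6 = 9/4.

2.6250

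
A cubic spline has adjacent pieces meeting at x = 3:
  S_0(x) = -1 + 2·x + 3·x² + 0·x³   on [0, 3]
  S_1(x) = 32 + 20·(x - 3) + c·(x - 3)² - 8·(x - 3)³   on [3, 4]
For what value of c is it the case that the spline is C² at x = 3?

S_0''(x) = 6 + 0·x, so S_0''(3) = 6. On the right, S_1''(3) = 2c, so c = 3.

3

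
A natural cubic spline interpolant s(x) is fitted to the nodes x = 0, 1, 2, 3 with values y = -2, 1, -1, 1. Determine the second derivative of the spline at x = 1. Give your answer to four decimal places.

-9.6000

With M_i denoting the second derivative at x_i, h_i = 1, 1, 1, and Δ_i = (y_(i+1) − y_i)/h_i = 3, -2, 2:
  1·M_0 + 4·M_1 + 1·M_2 = 6(Δ_1 - Δ_0) = -30
  1·M_1 + 4·M_2 + 1·M_3 = 6(Δ_2 - Δ_1) = 24
Natural end conditions: M_0 = M_3 = 0.
Solving the tridiagonal system: M_0 = 0, M_1 = -48/5, M_2 = 42/5, M_3 = 0.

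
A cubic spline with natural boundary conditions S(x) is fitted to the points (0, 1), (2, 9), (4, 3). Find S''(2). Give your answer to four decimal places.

Let M_i = S''(x_i). Step sizes h_i = 2, 2; slopes of the chords Δ_i = (y_(i+1) - y_i)/h_i = 4, -3.
  2·M_0 + 8·M_1 + 2·M_2 = 6(Δ_1 - Δ_0) = -42
Natural end conditions: M_0 = M_2 = 0.
Hence M_0 = 0, M_1 = -21/4, M_2 = 0.

-5.2500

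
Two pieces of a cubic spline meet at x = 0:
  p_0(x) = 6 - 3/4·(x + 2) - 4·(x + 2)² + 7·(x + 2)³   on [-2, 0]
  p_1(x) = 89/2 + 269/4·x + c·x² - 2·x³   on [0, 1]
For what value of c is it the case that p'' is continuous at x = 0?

p_0''(x) = -8 + 42·(x + 2), so p_0''(0) = 76. On the right, p_1''(0) = 2c, so c = 38.

38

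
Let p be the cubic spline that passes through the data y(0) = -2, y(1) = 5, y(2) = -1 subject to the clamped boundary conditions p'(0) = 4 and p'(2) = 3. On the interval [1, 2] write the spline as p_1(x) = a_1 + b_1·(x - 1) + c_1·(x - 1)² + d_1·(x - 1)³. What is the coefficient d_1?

14

With m_i denoting the second derivative at x_i, h_i = 1, 1, and Δ_i = (y_(i+1) − y_i)/h_i = 7, -6:
  1·m_0 + 4·m_1 + 1·m_2 = 6(Δ_1 - Δ_0) = -78
Clamped end conditions give two more equations: 2h_0·m_0 + h_0·m_1 = 6(Δ_0 - p'(0)) = 18 and h_1·m_1 + 2h_1·m_2 = 6(p'(2) - Δ_1) = 54.
Solving: m_0 = 28, m_1 = -38, m_2 = 46.
On [1, 2], with p_1(x) = a_1 + b_1·(x - 1) + c_1·(x - 1)² + d_1·(x - 1)³: c_1 = m_1/2 = -19, d_1 = (m_2 - m_1)/(6h_1) = 14, b_1 = Δ_1 - h_1(2m_1 + m_2)/6 = -1.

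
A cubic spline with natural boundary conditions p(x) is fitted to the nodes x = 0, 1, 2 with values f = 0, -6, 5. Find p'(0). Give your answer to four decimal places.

With m_i denoting the second derivative at x_i, h_i = 1, 1, and Δ_i = (y_(i+1) − y_i)/h_i = -6, 11:
  1·m_0 + 4·m_1 + 1·m_2 = 6(Δ_1 - Δ_0) = 102
Natural end conditions: m_0 = m_2 = 0.
Hence m_0 = 0, m_1 = 51/2, m_2 = 0.
On [0, 1], p'(x) = b_0 + 2c_0·x + 3d_0·x² with b_0 = Δ_0 - h_0(2m_0 + m_1)/6 = -41/4, c_0 = m_0/2 = 0, d_0 = (m_1 - m_0)/(6h_0) = 17/4. So p'(0) = -41/4.

-10.2500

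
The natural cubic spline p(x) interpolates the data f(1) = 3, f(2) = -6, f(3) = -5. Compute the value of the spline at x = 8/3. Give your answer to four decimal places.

-6.0741

Put m_i = p'' at the i-th knot. Here h = (1, 1) and Δ = (-9, 1), so the interior equations h_(i-1)·m_(i-1) + 2(h_(i-1)+h_i)·m_i + h_i·m_(i+1) = 6(Δ_i − Δ_(i-1)) read
  1·m_0 + 4·m_1 + 1·m_2 = 6(Δ_1 - Δ_0) = 60
Natural end conditions: m_0 = m_2 = 0.
Hence m_0 = 0, m_1 = 15, m_2 = 0.
On [2, 3], p(x) = -6 - 4·(x - 2) + 15/2·(x - 2)² - 5/2·(x - 2)³.
With (x - 2) = 2/3: p(8/3) = -164/27.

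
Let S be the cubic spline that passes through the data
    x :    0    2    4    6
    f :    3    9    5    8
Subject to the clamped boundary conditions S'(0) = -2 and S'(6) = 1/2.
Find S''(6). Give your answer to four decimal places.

Put σ_i = S'' at the i-th knot. Here h = (2, 2, 2) and Δ = (3, -2, 3/2), so the interior equations h_(i-1)·σ_(i-1) + 2(h_(i-1)+h_i)·σ_i + h_i·σ_(i+1) = 6(Δ_i − Δ_(i-1)) read
  2·σ_0 + 8·σ_1 + 2·σ_2 = 6(Δ_1 - Δ_0) = -30
  2·σ_1 + 8·σ_2 + 2·σ_3 = 6(Δ_2 - Δ_1) = 21
Clamped end conditions give two more equations: 2h_0·σ_0 + h_0·σ_1 = 6(Δ_0 - S'(0)) = 30 and h_2·σ_2 + 2h_2·σ_3 = 6(S'(6) - Δ_2) = -6.
Solving the tridiagonal system: σ_0 = 173/15, σ_1 = -121/15, σ_2 = 86/15, σ_3 = -131/30.

-4.3667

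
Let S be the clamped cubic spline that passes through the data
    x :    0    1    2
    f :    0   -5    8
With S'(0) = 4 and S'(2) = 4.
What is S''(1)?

54

Let σ_i = S''(x_i). Step sizes h_i = 1, 1; slopes of the chords Δ_i = (y_(i+1) - y_i)/h_i = -5, 13.
  1·σ_0 + 4·σ_1 + 1·σ_2 = 6(Δ_1 - Δ_0) = 108
Clamped end conditions give two more equations: 2h_0·σ_0 + h_0·σ_1 = 6(Δ_0 - S'(0)) = -54 and h_1·σ_1 + 2h_1·σ_2 = 6(S'(2) - Δ_1) = -54.
Hence σ_0 = -54, σ_1 = 54, σ_2 = -54.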